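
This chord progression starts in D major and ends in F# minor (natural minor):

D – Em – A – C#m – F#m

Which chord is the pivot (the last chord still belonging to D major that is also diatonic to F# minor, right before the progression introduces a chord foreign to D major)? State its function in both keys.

A — V in D major, III in F# minor

Chords diatonic to D major: D, Em, F#m, G, A, Bm, C#dim.
Reading the progression, the first chord not in that set is C#m, so the modulation leaves D major there.
The chord immediately before C#m is A, which is diatonic to both keys: V in D major and III in F# minor.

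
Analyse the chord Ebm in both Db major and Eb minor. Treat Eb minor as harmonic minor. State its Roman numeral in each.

The scale of Db major is Db Eb F Gb Ab Bb C; Eb is degree 2, and the triad built there (Eb-Gb-Bb) is minor, so it is ii.
The scale of Eb minor (harmonic minor) is Eb F Gb Ab Bb Cb D; Eb is degree 1, and the triad built there (Eb-Gb-Bb) is minor, so it is i.

ii in Db major; i in Eb minor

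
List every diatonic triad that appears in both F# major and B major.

Triads in F# major: F# (I), G#m (ii), A#m (iii), B (IV), C# (V), D#m (vi), E#dim (vii°).
Triads in B major: B (I), C#m (ii), D#m (iii), E (IV), F# (V), G#m (vi), A#dim (vii°).
Shared triads with their functions: F# (I in F# major, V in B major); G#m (ii in F# major, vi in B major); B (IV in F# major, I in B major); D#m (vi in F# major, iii in B major).

F#, G#m, B, D#m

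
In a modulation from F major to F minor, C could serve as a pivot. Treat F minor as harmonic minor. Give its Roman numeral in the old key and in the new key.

V in F major; V in F minor

The scale of F major is F G A Bb C D E; C is degree 5, and the triad built there (C-E-G) is major, so it is V.
The scale of F minor (harmonic minor) is F G Ab Bb C Db E; C is degree 5, and the triad built there (C-E-G) is major, so it is V.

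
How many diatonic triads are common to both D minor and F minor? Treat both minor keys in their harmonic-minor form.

Diatonic triads of D minor (harmonic minor): Dm (i), Edim (ii°), Faug (III+), Gm (iv), A (V), Bb (VI), C#dim (vii°).
Diatonic triads of F minor (harmonic minor): Fm (i), Gdim (ii°), Abaug (III+), Bbm (iv), C (V), Db (VI), Edim (vii°).
Matching root and quality in both lists: Edim.
That gives 1 common triad.

1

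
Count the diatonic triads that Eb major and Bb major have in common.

Diatonic triads of Eb major: Eb (I), Fm (ii), Gm (iii), Ab (IV), Bb (V), Cm (vi), Ddim (vii°).
Diatonic triads of Bb major: Bb (I), Cm (ii), Dm (iii), Eb (IV), F (V), Gm (vi), Adim (vii°).
Matching root and quality in both lists: Eb, Gm, Bb, Cm.
That gives 4 common triads.

4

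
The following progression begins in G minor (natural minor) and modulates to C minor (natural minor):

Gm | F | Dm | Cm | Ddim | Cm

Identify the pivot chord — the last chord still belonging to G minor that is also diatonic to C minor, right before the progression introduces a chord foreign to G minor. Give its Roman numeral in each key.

Cm — iv in G minor, i in C minor

Chords diatonic to G minor: Gm, Adim, Bb, Cm, Dm, Eb, F.
Reading the progression, the first chord not in that set is Ddim, so the modulation leaves G minor there.
The chord immediately before Ddim is Cm, which is diatonic to both keys: iv in G minor and i in C minor.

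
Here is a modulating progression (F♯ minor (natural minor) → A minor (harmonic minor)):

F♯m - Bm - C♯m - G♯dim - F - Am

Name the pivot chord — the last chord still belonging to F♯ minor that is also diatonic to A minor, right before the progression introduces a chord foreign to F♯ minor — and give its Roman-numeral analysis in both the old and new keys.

G♯dim — ii° in F♯ minor, vii° in A minor

Chords diatonic to F♯ minor: F♯m, G♯dim, A, Bm, C♯m, D, E.
Reading the progression, the first chord not in that set is F, so the modulation leaves F♯ minor there.
The chord immediately before F is G♯dim, which is diatonic to both keys: ii° in F♯ minor and vii° in A minor.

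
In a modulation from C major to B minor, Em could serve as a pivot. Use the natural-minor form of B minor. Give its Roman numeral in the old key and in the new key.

iii in C major; iv in B minor

The scale of C major is C D E F G A B; E is degree 3, and the triad built there (E-G-B) is minor, so it is iii.
The scale of B minor (natural minor) is B C# D E F# G A; E is degree 4, and the triad built there (E-G-B) is minor, so it is iv.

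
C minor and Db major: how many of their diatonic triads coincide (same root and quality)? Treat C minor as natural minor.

Diatonic triads of C minor (natural minor): C minor (i), D diminished (ii°), Eb major (III), F minor (iv), G minor (v), Ab major (VI), Bb major (VII).
Diatonic triads of Db major: Db major (I), Eb minor (ii), F minor (iii), Gb major (IV), Ab major (V), Bb minor (vi), C diminished (vii°).
Matching root and quality in both lists: F minor, Ab major.
That gives 2 common triads.

2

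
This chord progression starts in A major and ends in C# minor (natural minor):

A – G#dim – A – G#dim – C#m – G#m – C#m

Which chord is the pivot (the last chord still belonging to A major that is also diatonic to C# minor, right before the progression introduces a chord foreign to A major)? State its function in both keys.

Chords diatonic to A major: A, Bm, C#m, D, E, F#m, G#dim.
Reading the progression, the first chord not in that set is G#m, so the modulation leaves A major there.
The chord immediately before G#m is C#m, which is diatonic to both keys: iii in A major and i in C# minor.

C#m — iii in A major, i in C# minor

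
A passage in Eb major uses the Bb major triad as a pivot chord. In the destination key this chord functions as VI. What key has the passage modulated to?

D minor

The numeral VI denotes a major triad on scale degree 6. With Bb on degree 6, the tonic of the new key is D.
Degree 6 carries a major triad in minor keys, so the destination is D minor.
Check: the diatonic triads of D minor (natural minor) are Dm (i), Edim (ii°), F (III), Gm (iv), Am (v), Bb (VI), C (VII) — Bb major is indeed VI.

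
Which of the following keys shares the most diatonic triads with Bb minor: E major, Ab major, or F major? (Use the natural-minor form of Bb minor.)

Triads of Bb minor (natural minor): Bb minor (i), C diminished (ii°), Db major (III), Eb minor (iv), F minor (v), Gb major (VI), Ab major (VII).
E major shares 0: none.
Ab major shares 4: Bbm, Db, Fm, Ab.
F major shares 0: none.
The most common triads (4) are shared with Ab major.

Ab major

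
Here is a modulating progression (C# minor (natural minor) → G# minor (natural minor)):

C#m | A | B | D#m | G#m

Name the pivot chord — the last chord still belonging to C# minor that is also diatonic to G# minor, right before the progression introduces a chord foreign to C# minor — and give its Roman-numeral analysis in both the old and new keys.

Chords diatonic to C# minor: C#m, D#dim, E, F#m, G#m, A, B.
Reading the progression, the first chord not in that set is D#m, so the modulation leaves C# minor there.
The chord immediately before D#m is B, which is diatonic to both keys: VII in C# minor and III in G# minor.

B — VII in C# minor, III in G# minor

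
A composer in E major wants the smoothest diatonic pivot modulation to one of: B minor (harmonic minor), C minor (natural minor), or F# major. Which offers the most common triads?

Triads of E major: E (I), F#m (ii), G#m (iii), A (IV), B (V), C#m (vi), D#dim (vii°).
B minor (harmonic minor) shares 0: none.
C minor (natural minor) shares 0: none.
F# major shares 2: G#m, B.
The most common triads (2) are shared with F# major.

F# major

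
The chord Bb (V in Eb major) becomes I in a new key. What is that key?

Bb major

The numeral I denotes a major triad on scale degree 1. With Bb on degree 1, the tonic of the new key is Bb.
Degree 1 carries a major triad in major keys, so the destination is Bb major.
Check: the diatonic triads of Bb major are Bb (I), Cm (ii), Dm (iii), Eb (IV), F (V), Gm (vi), Adim (vii°) — Bb is indeed I.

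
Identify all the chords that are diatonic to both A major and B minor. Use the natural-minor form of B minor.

Triads in A major: A (I), Bm (ii), C♯m (iii), D (IV), E (V), F♯m (vi), G♯dim (vii°).
Triads in B minor (natural minor): Bm (i), C♯dim (ii°), D (III), Em (iv), F♯m (v), G (VI), A (VII).
Shared triads with their functions: A (I in A major, VII in B minor); Bm (ii in A major, i in B minor); D (IV in A major, III in B minor); F♯m (vi in A major, v in B minor).

A, Bm, D, F♯m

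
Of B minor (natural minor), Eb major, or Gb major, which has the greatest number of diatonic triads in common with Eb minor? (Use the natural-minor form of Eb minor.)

Gb major

Triads of Eb minor (natural minor): Eb minor (i), F diminished (ii°), Gb major (III), Ab minor (iv), Bb minor (v), Cb major (VI), Db major (VII).
B minor (natural minor) shares 0: none.
Eb major shares 0: none.
Gb major shares 7: Ebm, Fdim, Gb, Abm, Bbm, Cb, Db.
The most common triads (7) are shared with Gb major.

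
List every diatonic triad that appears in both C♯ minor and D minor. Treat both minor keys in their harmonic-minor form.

Triads in C♯ minor (harmonic minor): C♯ minor (i), D♯ diminished (ii°), E augmented (III+), F♯ minor (iv), G♯ major (V), A major (VI), B♯ diminished (vii°).
Triads in D minor (harmonic minor): D minor (i), E diminished (ii°), F augmented (III+), G minor (iv), A major (V), B♭ major (VI), C♯ diminished (vii°).
Shared triads with their functions: A major (VI in C♯ minor, V in D minor).

A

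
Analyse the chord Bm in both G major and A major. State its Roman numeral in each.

The scale of G major is G A B C D E F#; B is degree 3, and the triad built there (B-D-F#) is minor, so it is iii.
The scale of A major is A B C# D E F# G#; B is degree 2, and the triad built there (B-D-F#) is minor, so it is ii.

iii in G major; ii in A major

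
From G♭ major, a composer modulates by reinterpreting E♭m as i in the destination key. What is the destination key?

E♭ minor

The numeral i denotes a minor triad on scale degree 1. With E♭ on degree 1, the tonic of the new key is E♭.
Degree 1 carries a minor triad in minor keys, so the destination is E♭ minor.
Check: the diatonic triads of E♭ minor (natural minor) are E♭m (i), Fdim (ii°), G♭ (III), A♭m (iv), B♭m (v), C♭ (VI), D♭ (VII) — E♭m is indeed i.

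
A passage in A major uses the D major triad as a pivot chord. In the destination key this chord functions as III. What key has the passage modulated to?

B minor

The numeral III denotes a major triad on scale degree 3. With D on degree 3, the tonic of the new key is B.
Degree 3 carries a major triad in natural-minor keys, so the destination is B minor.
Check: the diatonic triads of B minor (natural minor) are Bm (i), C#dim (ii°), D (III), Em (iv), F#m (v), G (VI), A (VII) — D major is indeed III.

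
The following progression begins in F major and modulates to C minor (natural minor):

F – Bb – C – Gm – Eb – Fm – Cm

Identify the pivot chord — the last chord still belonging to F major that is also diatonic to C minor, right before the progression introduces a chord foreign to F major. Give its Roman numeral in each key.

Gm — ii in F major, v in C minor

Chords diatonic to F major: F, Gm, Am, Bb, C, Dm, Edim.
Reading the progression, the first chord not in that set is Eb, so the modulation leaves F major there.
The chord immediately before Eb is Gm, which is diatonic to both keys: ii in F major and v in C minor.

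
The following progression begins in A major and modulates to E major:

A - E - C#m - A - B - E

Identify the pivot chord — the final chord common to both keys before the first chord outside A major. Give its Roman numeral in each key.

Chords diatonic to A major: A, Bm, C#m, D, E, F#m, G#dim.
Reading the progression, the first chord not in that set is B, so the modulation leaves A major there.
The chord immediately before B is A, which is diatonic to both keys: I in A major and IV in E major.

A — I in A major, IV in E major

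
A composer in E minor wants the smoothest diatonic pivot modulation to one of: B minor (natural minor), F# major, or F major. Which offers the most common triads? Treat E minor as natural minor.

B minor

Triads of E minor (natural minor): E minor (i), F# diminished (ii°), G major (III), A minor (iv), B minor (v), C major (VI), D major (VII).
B minor (natural minor) shares 4: Em, G, Bm, D.
F# major shares 0: none.
F major shares 2: Am, C.
The most common triads (4) are shared with B minor.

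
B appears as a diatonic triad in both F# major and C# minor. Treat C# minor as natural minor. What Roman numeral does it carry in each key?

IV in F# major; VII in C# minor

The scale of F# major is F# G# A# B C# D# E#; B is degree 4, and the triad built there (B-D#-F#) is major, so it is IV.
The scale of C# minor (natural minor) is C# D# E F# G# A B; B is degree 7, and the triad built there (B-D#-F#) is major, so it is VII.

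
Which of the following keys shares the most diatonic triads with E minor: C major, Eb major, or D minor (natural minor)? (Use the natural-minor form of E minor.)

C major

Triads of E minor (natural minor): E minor (i), F# diminished (ii°), G major (III), A minor (iv), B minor (v), C major (VI), D major (VII).
C major shares 4: Em, G, Am, C.
Eb major shares 0: none.
D minor (natural minor) shares 2: Am, C.
The most common triads (4) are shared with C major.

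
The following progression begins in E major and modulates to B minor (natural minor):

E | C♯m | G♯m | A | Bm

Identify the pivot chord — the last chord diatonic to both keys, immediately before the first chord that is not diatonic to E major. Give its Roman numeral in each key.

A — IV in E major, VII in B minor

Chords diatonic to E major: E, F♯m, G♯m, A, B, C♯m, D♯dim.
Reading the progression, the first chord not in that set is Bm, so the modulation leaves E major there.
The chord immediately before Bm is A, which is diatonic to both keys: IV in E major and VII in B minor.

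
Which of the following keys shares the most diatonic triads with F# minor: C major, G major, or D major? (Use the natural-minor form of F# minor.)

Triads of F# minor (natural minor): F# minor (i), G# diminished (ii°), A major (III), B minor (iv), C# minor (v), D major (VI), E major (VII).
C major shares 0: none.
G major shares 2: Bm, D.
D major shares 4: F#m, A, Bm, D.
The most common triads (4) are shared with D major.

D major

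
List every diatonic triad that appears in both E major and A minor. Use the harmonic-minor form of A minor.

Triads in E major: E major (I), F# minor (ii), G# minor (iii), A major (IV), B major (V), C# minor (vi), D# diminished (vii°).
Triads in A minor (harmonic minor): A minor (i), B diminished (ii°), C augmented (III+), D minor (iv), E major (V), F major (VI), G# diminished (vii°).
Shared triads with their functions: E major (I in E major, V in A minor).

E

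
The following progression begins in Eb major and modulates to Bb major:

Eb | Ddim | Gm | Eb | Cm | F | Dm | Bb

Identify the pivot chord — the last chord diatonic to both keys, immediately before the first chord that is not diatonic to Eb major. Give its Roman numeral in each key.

Chords diatonic to Eb major: Eb, Fm, Gm, Ab, Bb, Cm, Ddim.
Reading the progression, the first chord not in that set is F, so the modulation leaves Eb major there.
The chord immediately before F is Cm, which is diatonic to both keys: vi in Eb major and ii in Bb major.

Cm — vi in Eb major, ii in Bb major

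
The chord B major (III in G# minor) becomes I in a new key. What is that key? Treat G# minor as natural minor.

B major

The numeral I denotes a major triad on scale degree 1. With B on degree 1, the tonic of the new key is B.
Degree 1 carries a major triad in major keys, so the destination is B major.
Check: the diatonic triads of B major are B (I), C#m (ii), D#m (iii), E (IV), F# (V), G#m (vi), A#dim (vii°) — B major is indeed I.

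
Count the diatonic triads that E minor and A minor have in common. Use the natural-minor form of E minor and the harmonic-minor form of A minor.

Diatonic triads of E minor (natural minor): Em (i), F#dim (ii°), G (III), Am (iv), Bm (v), C (VI), D (VII).
Diatonic triads of A minor (harmonic minor): Am (i), Bdim (ii°), Caug (III+), Dm (iv), E (V), F (VI), G#dim (vii°).
Matching root and quality in both lists: Am.
That gives 1 common triad.

1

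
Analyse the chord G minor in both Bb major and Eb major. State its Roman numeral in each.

The scale of Bb major is Bb C D Eb F G A; G is degree 6, and the triad built there (G-Bb-D) is minor, so it is vi.
The scale of Eb major is Eb F G Ab Bb C D; G is degree 3, and the triad built there (G-Bb-D) is minor, so it is iii.

vi in Bb major; iii in Eb major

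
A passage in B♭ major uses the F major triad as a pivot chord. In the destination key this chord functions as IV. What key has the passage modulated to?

The numeral IV denotes a major triad on scale degree 4. With F on degree 4, the tonic of the new key is C.
Degree 4 carries a major triad in major keys, so the destination is C major.
Check: the diatonic triads of C major are C (I), Dm (ii), Em (iii), F (IV), G (V), Am (vi), Bdim (vii°) — F major is indeed IV.

C major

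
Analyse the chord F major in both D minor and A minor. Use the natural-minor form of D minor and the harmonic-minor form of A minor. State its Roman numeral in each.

The scale of D minor (natural minor) is D E F G A Bb C; F is degree 3, and the triad built there (F-A-C) is major, so it is III.
The scale of A minor (harmonic minor) is A B C D E F G#; F is degree 6, and the triad built there (F-A-C) is major, so it is VI.

III in D minor; VI in A minor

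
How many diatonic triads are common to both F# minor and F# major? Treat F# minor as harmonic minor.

2

Diatonic triads of F# minor (harmonic minor): F#m (i), G#dim (ii°), Aaug (III+), Bm (iv), C# (V), D (VI), E#dim (vii°).
Diatonic triads of F# major: F# (I), G#m (ii), A#m (iii), B (IV), C# (V), D#m (vi), E#dim (vii°).
Matching root and quality in both lists: C#, E#dim.
That gives 2 common triads.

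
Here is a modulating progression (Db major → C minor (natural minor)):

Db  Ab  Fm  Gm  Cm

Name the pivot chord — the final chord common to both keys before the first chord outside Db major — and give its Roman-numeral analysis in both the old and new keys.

Fm — iii in Db major, iv in C minor

Chords diatonic to Db major: Db, Ebm, Fm, Gb, Ab, Bbm, Cdim.
Reading the progression, the first chord not in that set is Gm, so the modulation leaves Db major there.
The chord immediately before Gm is Fm, which is diatonic to both keys: iii in Db major and iv in C minor.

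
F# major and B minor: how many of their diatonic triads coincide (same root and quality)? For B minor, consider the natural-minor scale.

0

Diatonic triads of F# major: F# (I), G#m (ii), A#m (iii), B (IV), C# (V), D#m (vi), E#dim (vii°).
Diatonic triads of B minor (natural minor): Bm (i), C#dim (ii°), D (III), Em (iv), F#m (v), G (VI), A (VII).
No triad has the same root and quality in both keys.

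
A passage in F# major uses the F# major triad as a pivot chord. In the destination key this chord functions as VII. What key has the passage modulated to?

G# minor

The numeral VII denotes a major triad on scale degree 7. With F# on degree 7, the tonic of the new key is G#.
Degree 7 carries a major triad in natural-minor keys, so the destination is G# minor.
Check: the diatonic triads of G# minor (natural minor) are G#m (i), A#dim (ii°), B (III), C#m (iv), D#m (v), E (VI), F# (VII) — F# major is indeed VII.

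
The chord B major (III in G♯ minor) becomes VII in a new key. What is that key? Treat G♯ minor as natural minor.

The numeral VII denotes a major triad on scale degree 7. With B on degree 7, the tonic of the new key is C♯.
Degree 7 carries a major triad in natural-minor keys, so the destination is C♯ minor.
Check: the diatonic triads of C♯ minor (natural minor) are C♯m (i), D♯dim (ii°), E (III), F♯m (iv), G♯m (v), A (VI), B (VII) — B major is indeed VII.

C♯ minor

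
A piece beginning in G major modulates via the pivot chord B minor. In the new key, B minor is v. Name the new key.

E minor

The numeral v denotes a minor triad on scale degree 5. With B on degree 5, the tonic of the new key is E.
Degree 5 carries a minor triad in natural-minor keys, so the destination is E minor.
Check: the diatonic triads of E minor (natural minor) are Em (i), F#dim (ii°), G (III), Am (iv), Bm (v), C (VI), D (VII) — B minor is indeed v.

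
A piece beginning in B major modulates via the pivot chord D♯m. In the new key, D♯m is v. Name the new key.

The numeral v denotes a minor triad on scale degree 5. With D♯ on degree 5, the tonic of the new key is G♯.
Degree 5 carries a minor triad in natural-minor keys, so the destination is G♯ minor.
Check: the diatonic triads of G♯ minor (natural minor) are G♯m (i), A♯dim (ii°), B (III), C♯m (iv), D♯m (v), E (VI), F♯ (VII) — D♯m is indeed v.

G♯ minor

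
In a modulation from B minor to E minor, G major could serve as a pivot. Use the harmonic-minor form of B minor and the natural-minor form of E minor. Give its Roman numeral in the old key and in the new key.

VI in B minor; III in E minor

The scale of B minor (harmonic minor) is B C♯ D E F♯ G A♯; G is degree 6, and the triad built there (G-B-D) is major, so it is VI.
The scale of E minor (natural minor) is E F♯ G A B C D; G is degree 3, and the triad built there (G-B-D) is major, so it is III.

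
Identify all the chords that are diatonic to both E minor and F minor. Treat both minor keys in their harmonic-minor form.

C

Triads in E minor (harmonic minor): Em (i), F#dim (ii°), Gaug (III+), Am (iv), B (V), C (VI), D#dim (vii°).
Triads in F minor (harmonic minor): Fm (i), Gdim (ii°), Abaug (III+), Bbm (iv), C (V), Db (VI), Edim (vii°).
Shared triads with their functions: C (VI in E minor, V in F minor).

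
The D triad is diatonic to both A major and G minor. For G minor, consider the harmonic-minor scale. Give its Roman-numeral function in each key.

The scale of A major is A B C♯ D E F♯ G♯; D is degree 4, and the triad built there (D-F♯-A) is major, so it is IV.
The scale of G minor (harmonic minor) is G A B♭ C D E♭ F♯; D is degree 5, and the triad built there (D-F♯-A) is major, so it is V.

IV in A major; V in G minor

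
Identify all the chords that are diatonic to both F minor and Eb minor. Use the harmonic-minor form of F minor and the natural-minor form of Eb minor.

Bbm, Db

Triads in F minor (harmonic minor): Fm (i), Gdim (ii°), Abaug (III+), Bbm (iv), C (V), Db (VI), Edim (vii°).
Triads in Eb minor (natural minor): Ebm (i), Fdim (ii°), Gb (III), Abm (iv), Bbm (v), Cb (VI), Db (VII).
Shared triads with their functions: Bbm (iv in F minor, v in Eb minor); Db (VI in F minor, VII in Eb minor).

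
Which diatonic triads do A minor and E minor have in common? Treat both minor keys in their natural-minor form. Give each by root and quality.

Am, C, Em, G

Triads in A minor (natural minor): A minor (i), B diminished (ii°), C major (III), D minor (iv), E minor (v), F major (VI), G major (VII).
Triads in E minor (natural minor): E minor (i), F# diminished (ii°), G major (III), A minor (iv), B minor (v), C major (VI), D major (VII).
Shared triads with their functions: A minor (i in A minor, iv in E minor); C major (III in A minor, VI in E minor); E minor (v in A minor, i in E minor); G major (VII in A minor, III in E minor).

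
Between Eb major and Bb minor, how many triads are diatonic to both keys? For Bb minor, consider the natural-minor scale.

2

Diatonic triads of Eb major: Eb (I), Fm (ii), Gm (iii), Ab (IV), Bb (V), Cm (vi), Ddim (vii°).
Diatonic triads of Bb minor (natural minor): Bbm (i), Cdim (ii°), Db (III), Ebm (iv), Fm (v), Gb (VI), Ab (VII).
Matching root and quality in both lists: Fm, Ab.
That gives 2 common triads.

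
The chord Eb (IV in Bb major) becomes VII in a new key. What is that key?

F minor

The numeral VII denotes a major triad on scale degree 7. With Eb on degree 7, the tonic of the new key is F.
Degree 7 carries a major triad in natural-minor keys, so the destination is F minor.
Check: the diatonic triads of F minor (natural minor) are Fm (i), Gdim (ii°), Ab (III), Bbm (iv), Cm (v), Db (VI), Eb (VII) — Eb is indeed VII.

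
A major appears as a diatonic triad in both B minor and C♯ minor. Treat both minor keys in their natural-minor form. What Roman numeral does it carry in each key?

The scale of B minor (natural minor) is B C♯ D E F♯ G A; A is degree 7, and the triad built there (A-C♯-E) is major, so it is VII.
The scale of C♯ minor (natural minor) is C♯ D♯ E F♯ G♯ A B; A is degree 6, and the triad built there (A-C♯-E) is major, so it is VI.

VII in B minor; VI in C♯ minor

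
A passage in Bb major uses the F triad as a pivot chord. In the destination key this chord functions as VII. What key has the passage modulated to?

The numeral VII denotes a major triad on scale degree 7. With F on degree 7, the tonic of the new key is G.
Degree 7 carries a major triad in natural-minor keys, so the destination is G minor.
Check: the diatonic triads of G minor (natural minor) are Gm (i), Adim (ii°), Bb (III), Cm (iv), Dm (v), Eb (VI), F (VII) — F is indeed VII.

G minor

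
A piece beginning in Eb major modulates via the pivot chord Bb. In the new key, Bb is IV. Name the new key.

F major

The numeral IV denotes a major triad on scale degree 4. With Bb on degree 4, the tonic of the new key is F.
Degree 4 carries a major triad in major keys, so the destination is F major.
Check: the diatonic triads of F major are F (I), Gm (ii), Am (iii), Bb (IV), C (V), Dm (vi), Edim (vii°) — Bb is indeed IV.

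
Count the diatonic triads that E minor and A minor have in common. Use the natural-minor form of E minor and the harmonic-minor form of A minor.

Diatonic triads of E minor (natural minor): Em (i), F♯dim (ii°), G (III), Am (iv), Bm (v), C (VI), D (VII).
Diatonic triads of A minor (harmonic minor): Am (i), Bdim (ii°), Caug (III+), Dm (iv), E (V), F (VI), G♯dim (vii°).
Matching root and quality in both lists: Am.
That gives 1 common triad.

1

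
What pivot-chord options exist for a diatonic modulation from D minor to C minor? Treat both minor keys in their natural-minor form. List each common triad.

Triads in D minor (natural minor): Dm (i), Edim (ii°), F (III), Gm (iv), Am (v), B♭ (VI), C (VII).
Triads in C minor (natural minor): Cm (i), Ddim (ii°), E♭ (III), Fm (iv), Gm (v), A♭ (VI), B♭ (VII).
Shared triads with their functions: Gm (iv in D minor, v in C minor); B♭ (VI in D minor, VII in C minor).

Gm, B♭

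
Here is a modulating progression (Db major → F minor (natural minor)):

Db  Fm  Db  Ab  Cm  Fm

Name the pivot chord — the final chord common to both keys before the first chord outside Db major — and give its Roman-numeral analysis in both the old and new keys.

Chords diatonic to Db major: Db, Ebm, Fm, Gb, Ab, Bbm, Cdim.
Reading the progression, the first chord not in that set is Cm, so the modulation leaves Db major there.
The chord immediately before Cm is Ab, which is diatonic to both keys: V in Db major and III in F minor.

Ab — V in Db major, III in F minor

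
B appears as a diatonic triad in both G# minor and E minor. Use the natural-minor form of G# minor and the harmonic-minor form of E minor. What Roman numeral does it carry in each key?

The scale of G# minor (natural minor) is G# A# B C# D# E F#; B is degree 3, and the triad built there (B-D#-F#) is major, so it is III.
The scale of E minor (harmonic minor) is E F# G A B C D#; B is degree 5, and the triad built there (B-D#-F#) is major, so it is V.

III in G# minor; V in E minor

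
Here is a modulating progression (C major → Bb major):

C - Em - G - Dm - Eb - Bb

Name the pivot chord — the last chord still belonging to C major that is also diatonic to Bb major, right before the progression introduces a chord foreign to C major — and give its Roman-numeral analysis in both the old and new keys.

Dm — ii in C major, iii in Bb major

Chords diatonic to C major: C, Dm, Em, F, G, Am, Bdim.
Reading the progression, the first chord not in that set is Eb, so the modulation leaves C major there.
The chord immediately before Eb is Dm, which is diatonic to both keys: ii in C major and iii in Bb major.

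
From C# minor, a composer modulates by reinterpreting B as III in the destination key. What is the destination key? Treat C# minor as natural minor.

The numeral III denotes a major triad on scale degree 3. With B on degree 3, the tonic of the new key is G#.
Degree 3 carries a major triad in natural-minor keys, so the destination is G# minor.
Check: the diatonic triads of G# minor (natural minor) are G#m (i), A#dim (ii°), B (III), C#m (iv), D#m (v), E (VI), F# (VII) — B is indeed III.

G# minor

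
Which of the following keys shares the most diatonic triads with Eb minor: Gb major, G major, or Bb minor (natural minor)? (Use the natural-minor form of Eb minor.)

Triads of Eb minor (natural minor): Ebm (i), Fdim (ii°), Gb (III), Abm (iv), Bbm (v), Cb (VI), Db (VII).
Gb major shares 7: Ebm, Fdim, Gb, Abm, Bbm, Cb, Db.
G major shares 0: none.
Bb minor (natural minor) shares 4: Ebm, Gb, Bbm, Db.
The most common triads (7) are shared with Gb major.

Gb major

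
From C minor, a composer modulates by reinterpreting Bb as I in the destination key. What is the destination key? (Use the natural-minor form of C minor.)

The numeral I denotes a major triad on scale degree 1. With Bb on degree 1, the tonic of the new key is Bb.
Degree 1 carries a major triad in major keys, so the destination is Bb major.
Check: the diatonic triads of Bb major are Bb (I), Cm (ii), Dm (iii), Eb (IV), F (V), Gm (vi), Adim (vii°) — Bb is indeed I.

Bb major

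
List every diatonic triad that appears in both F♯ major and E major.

Triads in F♯ major: F♯ (I), G♯m (ii), A♯m (iii), B (IV), C♯ (V), D♯m (vi), E♯dim (vii°).
Triads in E major: E (I), F♯m (ii), G♯m (iii), A (IV), B (V), C♯m (vi), D♯dim (vii°).
Shared triads with their functions: G♯m (ii in F♯ major, iii in E major); B (IV in F♯ major, V in E major).

G♯m, B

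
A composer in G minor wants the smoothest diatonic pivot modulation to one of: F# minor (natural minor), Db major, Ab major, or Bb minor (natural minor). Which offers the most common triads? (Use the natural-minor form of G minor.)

Triads of G minor (natural minor): Gm (i), Adim (ii°), Bb (III), Cm (iv), Dm (v), Eb (VI), F (VII).
F# minor (natural minor) shares 0: none.
Db major shares 0: none.
Ab major shares 2: Cm, Eb.
Bb minor (natural minor) shares 0: none.
The most common triads (2) are shared with Ab major.

Ab major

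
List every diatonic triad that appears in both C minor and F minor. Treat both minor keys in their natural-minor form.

Cm, Eb, Fm, Ab

Triads in C minor (natural minor): C minor (i), D diminished (ii°), Eb major (III), F minor (iv), G minor (v), Ab major (VI), Bb major (VII).
Triads in F minor (natural minor): F minor (i), G diminished (ii°), Ab major (III), Bb minor (iv), C minor (v), Db major (VI), Eb major (VII).
Shared triads with their functions: C minor (i in C minor, v in F minor); Eb major (III in C minor, VII in F minor); F minor (iv in C minor, i in F minor); Ab major (VI in C minor, III in F minor).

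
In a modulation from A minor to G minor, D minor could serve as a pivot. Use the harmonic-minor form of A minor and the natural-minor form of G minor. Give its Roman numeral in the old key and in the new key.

The scale of A minor (harmonic minor) is A B C D E F G#; D is degree 4, and the triad built there (D-F-A) is minor, so it is iv.
The scale of G minor (natural minor) is G A Bb C D Eb F; D is degree 5, and the triad built there (D-F-A) is minor, so it is v.

iv in A minor; v in G minor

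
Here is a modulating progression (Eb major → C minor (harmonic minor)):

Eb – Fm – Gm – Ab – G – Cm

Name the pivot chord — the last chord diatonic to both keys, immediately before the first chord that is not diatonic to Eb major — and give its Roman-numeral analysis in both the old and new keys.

Chords diatonic to Eb major: Eb, Fm, Gm, Ab, Bb, Cm, Ddim.
Reading the progression, the first chord not in that set is G, so the modulation leaves Eb major there.
The chord immediately before G is Ab, which is diatonic to both keys: IV in Eb major and VI in C minor.

Ab — IV in Eb major, VI in C minor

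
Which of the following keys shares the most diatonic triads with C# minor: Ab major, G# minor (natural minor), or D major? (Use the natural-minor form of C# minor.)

Triads of C# minor (natural minor): C#m (i), D#dim (ii°), E (III), F#m (iv), G#m (v), A (VI), B (VII).
Ab major shares 0: none.
G# minor (natural minor) shares 4: C#m, E, G#m, B.
D major shares 2: F#m, A.
The most common triads (4) are shared with G# minor.

G# minor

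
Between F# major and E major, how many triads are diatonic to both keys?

Diatonic triads of F# major: F# (I), G#m (ii), A#m (iii), B (IV), C# (V), D#m (vi), E#dim (vii°).
Diatonic triads of E major: E (I), F#m (ii), G#m (iii), A (IV), B (V), C#m (vi), D#dim (vii°).
Matching root and quality in both lists: G#m, B.
That gives 2 common triads.

2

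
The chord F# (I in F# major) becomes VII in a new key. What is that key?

G# minor

The numeral VII denotes a major triad on scale degree 7. With F# on degree 7, the tonic of the new key is G#.
Degree 7 carries a major triad in natural-minor keys, so the destination is G# minor.
Check: the diatonic triads of G# minor (natural minor) are G#m (i), A#dim (ii°), B (III), C#m (iv), D#m (v), E (VI), F# (VII) — F# is indeed VII.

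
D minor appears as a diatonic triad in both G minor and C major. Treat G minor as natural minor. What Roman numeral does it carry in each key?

The scale of G minor (natural minor) is G A B♭ C D E♭ F; D is degree 5, and the triad built there (D-F-A) is minor, so it is v.
The scale of C major is C D E F G A B; D is degree 2, and the triad built there (D-F-A) is minor, so it is ii.

v in G minor; ii in C major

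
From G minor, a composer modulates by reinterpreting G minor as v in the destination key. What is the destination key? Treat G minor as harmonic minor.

C minor

The numeral v denotes a minor triad on scale degree 5. With G on degree 5, the tonic of the new key is C.
Degree 5 carries a minor triad in natural-minor keys, so the destination is C minor.
Check: the diatonic triads of C minor (natural minor) are Cm (i), Ddim (ii°), Eb (III), Fm (iv), Gm (v), Ab (VI), Bb (VII) — G minor is indeed v.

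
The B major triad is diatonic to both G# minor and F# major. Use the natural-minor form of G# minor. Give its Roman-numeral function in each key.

III in G# minor; IV in F# major

The scale of G# minor (natural minor) is G# A# B C# D# E F#; B is degree 3, and the triad built there (B-D#-F#) is major, so it is III.
The scale of F# major is F# G# A# B C# D# E#; B is degree 4, and the triad built there (B-D#-F#) is major, so it is IV.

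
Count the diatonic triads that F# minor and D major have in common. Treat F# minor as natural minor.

4

Diatonic triads of F# minor (natural minor): F#m (i), G#dim (ii°), A (III), Bm (iv), C#m (v), D (VI), E (VII).
Diatonic triads of D major: D (I), Em (ii), F#m (iii), G (IV), A (V), Bm (vi), C#dim (vii°).
Matching root and quality in both lists: F#m, A, Bm, D.
That gives 4 common triads.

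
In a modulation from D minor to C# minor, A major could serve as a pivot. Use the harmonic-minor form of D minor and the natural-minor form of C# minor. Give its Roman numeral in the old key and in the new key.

V in D minor; VI in C# minor

The scale of D minor (harmonic minor) is D E F G A Bb C#; A is degree 5, and the triad built there (A-C#-E) is major, so it is V.
The scale of C# minor (natural minor) is C# D# E F# G# A B; A is degree 6, and the triad built there (A-C#-E) is major, so it is VI.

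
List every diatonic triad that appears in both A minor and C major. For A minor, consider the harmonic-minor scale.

Am, Bdim, Dm, F

Triads in A minor (harmonic minor): Am (i), Bdim (ii°), Caug (III+), Dm (iv), E (V), F (VI), G#dim (vii°).
Triads in C major: C (I), Dm (ii), Em (iii), F (IV), G (V), Am (vi), Bdim (vii°).
Shared triads with their functions: Am (i in A minor, vi in C major); Bdim (ii° in A minor, vii° in C major); Dm (iv in A minor, ii in C major); F (VI in A minor, IV in C major).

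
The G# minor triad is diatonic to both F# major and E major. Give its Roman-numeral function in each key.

ii in F# major; iii in E major

The scale of F# major is F# G# A# B C# D# E#; G# is degree 2, and the triad built there (G#-B-D#) is minor, so it is ii.
The scale of E major is E F# G# A B C# D#; G# is degree 3, and the triad built there (G#-B-D#) is minor, so it is iii.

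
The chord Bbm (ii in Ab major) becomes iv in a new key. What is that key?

The numeral iv denotes a minor triad on scale degree 4. With Bb on degree 4, the tonic of the new key is F.
Degree 4 carries a minor triad in minor keys, so the destination is F minor.
Check: the diatonic triads of F minor (natural minor) are Fm (i), Gdim (ii°), Ab (III), Bbm (iv), Cm (v), Db (VI), Eb (VII) — Bbm is indeed iv.

F minor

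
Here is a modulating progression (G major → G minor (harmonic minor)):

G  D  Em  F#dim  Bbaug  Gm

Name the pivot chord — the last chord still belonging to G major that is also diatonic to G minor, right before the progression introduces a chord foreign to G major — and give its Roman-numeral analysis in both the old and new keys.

Chords diatonic to G major: G, Am, Bm, C, D, Em, F#dim.
Reading the progression, the first chord not in that set is Bbaug, so the modulation leaves G major there.
The chord immediately before Bbaug is F#dim, which is diatonic to both keys: vii° in G major and vii° in G minor.

F#dim — vii° in G major, vii° in G minor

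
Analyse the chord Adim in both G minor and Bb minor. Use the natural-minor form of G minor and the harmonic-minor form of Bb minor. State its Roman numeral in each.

ii° in G minor; vii° in Bb minor

The scale of G minor (natural minor) is G A Bb C D Eb F; A is degree 2, and the triad built there (A-C-Eb) is diminished, so it is ii°.
The scale of Bb minor (harmonic minor) is Bb C Db Eb F Gb A; A is degree 7, and the triad built there (A-C-Eb) is diminished, so it is vii°.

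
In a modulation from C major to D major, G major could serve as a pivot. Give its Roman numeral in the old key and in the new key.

The scale of C major is C D E F G A B; G is degree 5, and the triad built there (G-B-D) is major, so it is V.
The scale of D major is D E F♯ G A B C♯; G is degree 4, and the triad built there (G-B-D) is major, so it is IV.

V in C major; IV in D major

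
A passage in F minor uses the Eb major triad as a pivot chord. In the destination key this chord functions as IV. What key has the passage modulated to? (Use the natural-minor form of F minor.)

The numeral IV denotes a major triad on scale degree 4. With Eb on degree 4, the tonic of the new key is Bb.
Degree 4 carries a major triad in major keys, so the destination is Bb major.
Check: the diatonic triads of Bb major are Bb (I), Cm (ii), Dm (iii), Eb (IV), F (V), Gm (vi), Adim (vii°) — Eb major is indeed IV.

Bb major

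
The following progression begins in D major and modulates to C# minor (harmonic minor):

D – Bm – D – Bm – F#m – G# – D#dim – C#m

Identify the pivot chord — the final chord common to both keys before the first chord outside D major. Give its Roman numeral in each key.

F#m — iii in D major, iv in C# minor

Chords diatonic to D major: D, Em, F#m, G, A, Bm, C#dim.
Reading the progression, the first chord not in that set is G#, so the modulation leaves D major there.
The chord immediately before G# is F#m, which is diatonic to both keys: iii in D major and iv in C# minor.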